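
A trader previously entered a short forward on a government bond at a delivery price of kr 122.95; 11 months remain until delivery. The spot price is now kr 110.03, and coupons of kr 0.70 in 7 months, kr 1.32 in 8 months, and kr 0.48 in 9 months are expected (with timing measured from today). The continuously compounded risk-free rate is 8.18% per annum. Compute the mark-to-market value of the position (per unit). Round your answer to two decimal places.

kr 6.41

PV(remaining coupons) I = 0.70·e^(−0.0818·7/12) + 1.32·e^(−0.0818·8/12) + 0.48·e^(−0.0818·9/12) = 2.3688
Current forward F = (S − I)·e^(rT) = (110.03 − 2.3688)·e^(0.0818·11/12) = 107.6612 × 1.077866 = 116.0443
Value (long) = (F − K)·e^(−rT) = (116.0443 − 122.95) × 0.927759 = -6.4068
Short position value = −(long value) = kr 6.41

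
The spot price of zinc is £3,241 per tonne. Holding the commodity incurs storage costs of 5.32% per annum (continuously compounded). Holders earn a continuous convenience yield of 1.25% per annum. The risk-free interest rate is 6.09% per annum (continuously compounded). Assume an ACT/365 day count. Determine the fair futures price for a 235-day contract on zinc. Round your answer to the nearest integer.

£3,460 per tonne

Net carry = r + u − y = 0.0609 + 0.0532 − 0.0125 = 0.1016
F = S·e^((r+u−y)T) = 3241 · e^(0.1016 × 235/365) = 3241 · e^0.065414
= 3241 × 1.067601 = £3,460 per tonne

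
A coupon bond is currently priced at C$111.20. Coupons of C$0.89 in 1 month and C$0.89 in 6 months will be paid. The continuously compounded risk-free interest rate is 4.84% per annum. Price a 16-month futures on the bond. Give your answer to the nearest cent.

PV(coupons) I = 0.89·e^(−0.0484·1/12) + 0.89·e^(−0.0484·6/12)
I = 0.8864 + 0.8687 = 1.7551
F = (S − I)·e^(rT) = (111.20 − 1.7551) · e^(0.0484·16/12)
= 109.4449 · e^0.064533 = 109.4449 × 1.066661 = C$116.74

C$116.74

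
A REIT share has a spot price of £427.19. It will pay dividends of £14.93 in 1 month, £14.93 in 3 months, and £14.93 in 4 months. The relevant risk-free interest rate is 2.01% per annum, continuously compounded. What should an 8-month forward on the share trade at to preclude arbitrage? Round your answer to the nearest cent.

PV(dividends) I = 14.93·e^(−0.0201·1/12) + 14.93·e^(−0.0201·3/12) + 14.93·e^(−0.0201·4/12)
I = 14.9050 + 14.8552 + 14.8303 = 44.5905
F = (S − I)·e^(rT) = (427.19 − 44.5905) · e^(0.0201·8/12)
= 382.5995 · e^0.013400 = 382.5995 × 1.013490 = £387.76

£387.76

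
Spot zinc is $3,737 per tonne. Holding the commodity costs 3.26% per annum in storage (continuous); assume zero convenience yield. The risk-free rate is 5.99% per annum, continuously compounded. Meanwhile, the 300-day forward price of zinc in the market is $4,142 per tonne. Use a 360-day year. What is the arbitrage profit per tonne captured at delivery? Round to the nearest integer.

Fair forward: F* = S·e^(carry·T), with carry = (r + u) = 0.0599 + 0.0326 = 0.0925
F* = 3737 · e^(0.0925 × 300/360) = 3737 · e^0.077083 = 3737 × 1.080132 = $4036.4533
Market $4142 > fair $4036.4533: forward overpriced → cash-and-carry (buy spot, short the forward).
At maturity, profit = |F_mkt − F*| = |4142 − 4036.4533| = $106 per tonne

$106 per tonne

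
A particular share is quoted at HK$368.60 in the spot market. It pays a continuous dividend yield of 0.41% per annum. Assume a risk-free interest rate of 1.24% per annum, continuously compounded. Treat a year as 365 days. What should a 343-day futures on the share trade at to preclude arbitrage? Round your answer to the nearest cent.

F = S·e^((r − q)T) = 368.60 · e^((0.0124 − 0.0041) × 343/365)
= 368.60 · e^0.007800 = 368.60 × 1.007830
F = HK$371.49

HK$371.49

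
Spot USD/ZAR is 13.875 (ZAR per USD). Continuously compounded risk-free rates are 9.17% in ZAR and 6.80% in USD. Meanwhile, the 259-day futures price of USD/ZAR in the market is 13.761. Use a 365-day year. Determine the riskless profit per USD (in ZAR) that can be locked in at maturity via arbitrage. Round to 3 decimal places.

0.349 per USD (in ZAR)

Fair futures: F* = S·e^(carry·T), with carry = (r_ZAR − r_USD) = 0.0917 − 0.0680 = 0.0237
F* = 13.875 · e^(0.0237 × 259/365) = 13.875 · e^0.016817 = 13.875 × 1.016959 = 14.1103
Market 13.761 < fair 14.1103: forward underpriced → reverse cash-and-carry (short spot, go long the forward).
At maturity, profit = |F_mkt − F*| = |13.761 − 14.1103| = 0.349 per USD (in ZAR)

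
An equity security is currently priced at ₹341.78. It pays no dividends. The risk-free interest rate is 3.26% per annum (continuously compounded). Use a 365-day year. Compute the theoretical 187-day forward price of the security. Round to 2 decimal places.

₹347.54

F = S·e^(rT) = 341.78 · e^(0.0326 × 187/365)
= 341.78 · e^0.016702 = 341.78 × 1.016842
F = ₹347.54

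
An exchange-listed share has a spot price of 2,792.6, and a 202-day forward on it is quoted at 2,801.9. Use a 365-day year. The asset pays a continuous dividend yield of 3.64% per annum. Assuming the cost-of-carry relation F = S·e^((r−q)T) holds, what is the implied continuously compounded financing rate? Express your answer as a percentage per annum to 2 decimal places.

From F = S·e^((r−q)T): (r − q) = ln(F/S)/T
ln(2801.9/2792.6) = ln(1.003330) = 0.003324
(r − q) = 0.003324 / (202/365) = 0.006006
r = ln(F/S)/T + q = 0.006006 + 0.0364 = 0.042406
r = 4.24%

4.24%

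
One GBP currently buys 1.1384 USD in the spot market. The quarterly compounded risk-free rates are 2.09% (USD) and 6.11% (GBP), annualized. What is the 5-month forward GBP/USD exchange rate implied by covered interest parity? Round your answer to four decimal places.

1.1197

By covered interest parity, F = S · (1+r_USD/4)^(4T) / (1+r_GBP/4)^(4T)
= 1.1384 × 1.008723 / 1.025588 = 1.1384 × 0.983556
F = 1.1197 USD per GBP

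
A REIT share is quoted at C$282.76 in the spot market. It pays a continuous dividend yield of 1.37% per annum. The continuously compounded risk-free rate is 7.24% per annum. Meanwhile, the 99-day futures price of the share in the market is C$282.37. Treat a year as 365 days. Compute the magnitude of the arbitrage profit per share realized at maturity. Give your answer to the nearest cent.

C$4.93 per share

Fair futures: F* = S·e^(carry·T), with carry = (r − q) = 0.0724 − 0.0137 = 0.0587
F* = 282.76 · e^(0.0587 × 99/365) = 282.76 · e^0.015921 = 282.76 × 1.016048 = C$287.2977
Market C$282.37 < fair C$287.2977: forward underpriced → reverse cash-and-carry (short spot, go long the forward).
At maturity, profit = |F_mkt − F*| = |282.37 − 287.2977| = C$4.93 per share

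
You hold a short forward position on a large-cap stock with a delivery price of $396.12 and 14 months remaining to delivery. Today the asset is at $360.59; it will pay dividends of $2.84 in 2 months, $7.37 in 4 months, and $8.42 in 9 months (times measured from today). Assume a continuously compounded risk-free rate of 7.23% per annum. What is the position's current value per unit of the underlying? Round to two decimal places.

PV(remaining dividends) I = 2.84·e^(−0.0723·2/12) + 7.37·e^(−0.0723·4/12) + 8.42·e^(−0.0723·9/12) = 17.9761
Current forward F = (S − I)·e^(rT) = (360.59 − 17.9761)·e^(0.0723·14/12) = 342.6139 × 1.088010 = 372.7673
Value (long) = (F − K)·e^(−rT) = (372.7673 − 396.12) × 0.919110 = -21.4637
Short position value = −(long value) = $21.46

$21.46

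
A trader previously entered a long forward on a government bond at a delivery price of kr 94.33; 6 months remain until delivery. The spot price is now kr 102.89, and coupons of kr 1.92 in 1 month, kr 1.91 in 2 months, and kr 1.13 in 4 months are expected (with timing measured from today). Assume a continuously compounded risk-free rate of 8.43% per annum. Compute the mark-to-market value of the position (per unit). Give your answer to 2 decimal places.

PV(remaining coupons) I = 1.92·e^(−0.0843·1/12) + 1.91·e^(−0.0843·2/12) + 1.13·e^(−0.0843·4/12) = 4.8886
Current forward F = (S − I)·e^(rT) = (102.89 − 4.8886)·e^(0.0843·6/12) = 98.0014 × 1.043051 = 102.2205
Value (long) = (F − K)·e^(−rT) = (102.2205 − 94.33) × 0.958726 = 7.5648
Value = kr 7.56

kr 7.56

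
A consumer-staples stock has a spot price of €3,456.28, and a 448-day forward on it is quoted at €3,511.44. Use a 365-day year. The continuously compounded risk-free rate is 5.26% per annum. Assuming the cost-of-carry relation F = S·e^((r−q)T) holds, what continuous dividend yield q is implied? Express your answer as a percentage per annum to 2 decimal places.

From F = S·e^((r−q)T): (r − q) = ln(F/S)/T
ln(3511.44/3456.28) = ln(1.015959) = 0.015833
(r − q) = 0.015833 / (448/365) = 0.012900
q = r − ln(F/S)/T = 0.0526 − 0.012900 = 0.039700
q = 3.97%

3.97%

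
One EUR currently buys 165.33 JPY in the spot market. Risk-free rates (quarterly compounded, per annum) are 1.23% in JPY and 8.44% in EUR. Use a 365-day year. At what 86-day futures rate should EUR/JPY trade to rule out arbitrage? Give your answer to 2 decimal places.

By covered interest parity, F = S · (1+r_JPY/4)^(4T) / (1+r_EUR/4)^(4T)
= 165.33 × 1.002898 / 1.019874 = 165.33 × 0.983355
F = 162.58 JPY per EUR

162.58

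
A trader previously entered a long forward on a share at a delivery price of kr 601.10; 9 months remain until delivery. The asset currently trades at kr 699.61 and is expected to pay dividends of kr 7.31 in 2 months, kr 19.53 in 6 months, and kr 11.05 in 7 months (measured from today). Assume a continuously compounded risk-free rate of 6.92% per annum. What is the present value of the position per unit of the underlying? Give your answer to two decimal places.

kr 92.21

PV(remaining dividends) I = 7.31·e^(−0.0692·2/12) + 19.53·e^(−0.0692·6/12) + 11.05·e^(−0.0692·7/12) = 36.7048
Current forward F = (S − I)·e^(rT) = (699.61 − 36.7048)·e^(0.0692·9/12) = 662.9052 × 1.053270 = 698.2182
Value (long) = (F − K)·e^(−rT) = (698.2182 − 601.10) × 0.949424 = 92.2063
Value = kr 92.21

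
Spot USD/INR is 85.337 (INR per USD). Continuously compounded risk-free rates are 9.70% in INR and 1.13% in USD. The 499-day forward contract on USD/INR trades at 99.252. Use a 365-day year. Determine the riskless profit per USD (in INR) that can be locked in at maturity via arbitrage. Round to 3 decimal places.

Fair forward: F* = S·e^(carry·T), with carry = (r_INR − r_USD) = 0.0970 − 0.0113 = 0.0857
F* = 85.337 · e^(0.0857 × 499/365) = 85.337 · e^0.117162 = 85.337 × 1.124302 = 95.9446
Market 99.252 > fair 95.9446: forward overpriced → cash-and-carry (buy spot, short the forward).
At maturity, profit = |F_mkt − F*| = |99.252 − 95.9446| = 3.307 per USD (in INR)

3.307 per USD (in INR)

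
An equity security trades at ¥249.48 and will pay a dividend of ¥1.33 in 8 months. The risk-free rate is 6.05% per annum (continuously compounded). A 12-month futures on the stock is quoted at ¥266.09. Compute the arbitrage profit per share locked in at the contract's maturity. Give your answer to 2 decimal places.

¥2.41 per share

PV(dividends) I = 1.33·e^(−0.0605·8/12) = 1.2774
Fair futures F* = (S − I)·e^(rT) = (249.48 − 1.2774)·e^0.060500 = 248.2026 × 1.062368 = 263.6825
Market ¥266.09 > fair 263.6825: forward overpriced → cash-and-carry (borrow at r, buy the stock and collect the dividends, short the forward).
Profit at T = |F_mkt − F*| = |266.09 − 263.6825| = ¥2.41 per share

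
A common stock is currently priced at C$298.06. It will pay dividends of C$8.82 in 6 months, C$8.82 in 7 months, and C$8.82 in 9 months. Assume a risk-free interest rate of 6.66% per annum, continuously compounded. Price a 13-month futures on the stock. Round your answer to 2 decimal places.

PV(dividends) I = 8.82·e^(−0.0666·6/12) + 8.82·e^(−0.0666·7/12) + 8.82·e^(−0.0666·9/12)
I = 8.5311 + 8.4839 + 8.3903 = 25.4053
F = (S − I)·e^(rT) = (298.06 − 25.4053) · e^(0.0666·13/12)
= 272.6547 · e^0.072150 = 272.6547 × 1.074817 = C$293.05

C$293.05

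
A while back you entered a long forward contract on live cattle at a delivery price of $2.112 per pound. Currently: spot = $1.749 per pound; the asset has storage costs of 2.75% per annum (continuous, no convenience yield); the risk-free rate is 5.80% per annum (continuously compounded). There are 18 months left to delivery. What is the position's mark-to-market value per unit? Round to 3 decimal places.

Current fair forward for the remaining 18 months: F = S·e^((r + u)·T), (r + u) = 0.0580 + 0.0275 = 0.0855
F = 1.749 · e^(0.0855 × 18/12) = 1.749 × 1.136837 = 1.9883
Value of long forward = (F − K)·e^(−rT) = (1.9883 − 2.112) · e^(−0.0580·18/12)
= -0.1237 × 0.916677 = -0.113

-$0.113 per pound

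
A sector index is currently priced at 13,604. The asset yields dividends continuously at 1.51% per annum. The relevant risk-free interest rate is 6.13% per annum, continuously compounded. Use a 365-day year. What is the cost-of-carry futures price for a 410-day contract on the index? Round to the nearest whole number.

14,329

F = S·e^((r − q)T) = 13604 · e^((0.0613 − 0.0151) × 410/365)
= 13604 · e^0.051896 = 13604 × 1.053266
F = 14,329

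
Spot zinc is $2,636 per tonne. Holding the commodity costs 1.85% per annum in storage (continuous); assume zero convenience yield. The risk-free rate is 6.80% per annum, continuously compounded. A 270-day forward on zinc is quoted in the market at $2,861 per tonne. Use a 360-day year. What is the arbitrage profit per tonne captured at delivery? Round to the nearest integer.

Fair forward: F* = S·e^(carry·T), with carry = (r + u) = 0.0680 + 0.0185 = 0.0865
F* = 2636 · e^(0.0865 × 270/360) = 2636 · e^0.064875 = 2636 × 1.067026 = $2812.6805
Market $2861 > fair $2812.6805: forward overpriced → cash-and-carry (buy spot, short the forward).
At maturity, profit = |F_mkt − F*| = |2861 − 2812.6805| = $48 per tonne

$48 per tonne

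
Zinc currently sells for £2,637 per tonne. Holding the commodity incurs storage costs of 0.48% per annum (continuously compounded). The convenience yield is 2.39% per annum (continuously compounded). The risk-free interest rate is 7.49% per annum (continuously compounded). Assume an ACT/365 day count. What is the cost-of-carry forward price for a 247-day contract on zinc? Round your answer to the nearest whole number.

Net carry = r + u − y = 0.0749 + 0.0048 − 0.0239 = 0.0558
F = S·e^((r+u−y)T) = 2637 · e^(0.0558 × 247/365) = 2637 · e^0.037761
= 2637 × 1.038483 = £2,738 per tonne

£2,738 per tonne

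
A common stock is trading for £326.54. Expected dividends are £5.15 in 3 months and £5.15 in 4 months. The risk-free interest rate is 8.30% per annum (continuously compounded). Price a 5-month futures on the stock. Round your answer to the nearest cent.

PV(dividends) I = 5.15·e^(−0.0830·3/12) + 5.15·e^(−0.0830·4/12)
I = 5.0442 + 5.0095 = 10.0537
F = (S − I)·e^(rT) = (326.54 − 10.0537) · e^(0.0830·5/12)
= 316.4863 · e^0.034583 = 316.4863 × 1.035188 = £327.62

£327.62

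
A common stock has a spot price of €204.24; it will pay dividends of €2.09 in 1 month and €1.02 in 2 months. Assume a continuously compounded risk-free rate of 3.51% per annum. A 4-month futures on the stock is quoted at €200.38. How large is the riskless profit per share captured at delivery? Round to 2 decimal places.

€3.13 per share

PV(dividends) I = 2.09·e^(−0.0351·1/12) + 1.02·e^(−0.0351·2/12) = 3.0979
Fair futures F* = (S − I)·e^(rT) = (204.24 − 3.0979)·e^0.011700 = 201.1421 × 1.011769 = 203.5093
Market €200.38 < fair 203.5093: forward underpriced → reverse cash-and-carry (short the stock, invest proceeds at r, pay the dividends, go long the forward).
Profit at T = |F_mkt − F*| = |200.38 − 203.5093| = €3.13 per share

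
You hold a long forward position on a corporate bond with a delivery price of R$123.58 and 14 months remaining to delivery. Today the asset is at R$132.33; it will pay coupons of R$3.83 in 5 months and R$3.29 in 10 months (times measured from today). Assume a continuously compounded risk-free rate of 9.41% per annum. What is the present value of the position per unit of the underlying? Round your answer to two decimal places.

R$14.87

PV(remaining coupons) I = 3.83·e^(−0.0941·5/12) + 3.29·e^(−0.0941·10/12) = 6.7246
Current forward F = (S − I)·e^(rT) = (132.33 − 6.7246)·e^(0.0941·14/12) = 125.6054 × 1.116036 = 140.1801
Value (long) = (F − K)·e^(−rT) = (140.1801 − 123.58) × 0.896028 = 14.8742
Value = R$14.87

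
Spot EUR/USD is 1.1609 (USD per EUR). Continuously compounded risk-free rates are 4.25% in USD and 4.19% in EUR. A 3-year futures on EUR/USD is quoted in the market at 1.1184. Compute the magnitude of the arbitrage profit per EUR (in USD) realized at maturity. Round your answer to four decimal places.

0.0446 per EUR (in USD)

Fair futures: F* = S·e^(carry·T), with carry = (r_USD − r_EUR) = 0.0425 − 0.0419 = 0.0006
F* = 1.1609 · e^(0.0006 × 3) = 1.1609 · e^0.001800 = 1.1609 × 1.001802 = 1.1630
Market 1.1184 < fair 1.1630: forward underpriced → reverse cash-and-carry (short spot, go long the forward).
At maturity, profit = |F_mkt − F*| = |1.1184 − 1.1630| = 0.0446 per EUR (in USD)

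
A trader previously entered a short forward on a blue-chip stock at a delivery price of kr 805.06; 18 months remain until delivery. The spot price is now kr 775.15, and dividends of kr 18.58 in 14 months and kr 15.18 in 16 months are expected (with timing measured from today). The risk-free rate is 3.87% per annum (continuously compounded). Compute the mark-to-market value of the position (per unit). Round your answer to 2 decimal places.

kr 16.68

PV(remaining dividends) I = 18.58·e^(−0.0387·14/12) + 15.18·e^(−0.0387·16/12) = 32.1763
Current forward F = (S − I)·e^(rT) = (775.15 − 32.1763)·e^(0.0387·18/12) = 742.9737 × 1.059768 = 787.3798
Value (long) = (F − K)·e^(−rT) = (787.3798 − 805.06) × 0.943603 = -16.6831
Short position value = −(long value) = kr 16.68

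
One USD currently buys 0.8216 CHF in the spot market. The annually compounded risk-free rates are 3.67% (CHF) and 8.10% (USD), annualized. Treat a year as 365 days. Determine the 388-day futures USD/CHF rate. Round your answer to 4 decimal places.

By covered interest parity, F = S · (1+r_CHF)^T / (1+r_USD)^T
= 0.8216 × 1.039057 / 1.086319 = 0.8216 × 0.956493
F = 0.7859 CHF per USD

0.7859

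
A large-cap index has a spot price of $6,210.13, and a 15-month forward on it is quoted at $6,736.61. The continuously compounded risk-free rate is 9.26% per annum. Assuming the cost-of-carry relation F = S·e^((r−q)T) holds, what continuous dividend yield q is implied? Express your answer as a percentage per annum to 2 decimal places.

From F = S·e^((r−q)T): (r − q) = ln(F/S)/T
ln(6736.61/6210.13) = ln(1.084778) = 0.081375
(r − q) = 0.081375 / (15/12) = 0.065100
q = r − ln(F/S)/T = 0.0926 − 0.065100 = 0.027500
q = 2.75%

2.75%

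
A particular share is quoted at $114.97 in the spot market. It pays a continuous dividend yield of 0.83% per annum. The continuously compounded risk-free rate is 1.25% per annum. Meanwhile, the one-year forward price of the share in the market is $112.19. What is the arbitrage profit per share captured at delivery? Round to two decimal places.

$3.26 per share

Fair forward: F* = S·e^(carry·T), with carry = (r − q) = 0.0125 − 0.0083 = 0.0042
F* = 114.97 · e^(0.0042 × 12/12) = 114.97 · e^0.004200 = 114.97 × 1.004209 = $115.4539
Market $112.19 < fair $115.4539: forward underpriced → reverse cash-and-carry (short spot, go long the forward).
At maturity, profit = |F_mkt − F*| = |112.19 − 115.4539| = $3.26 per share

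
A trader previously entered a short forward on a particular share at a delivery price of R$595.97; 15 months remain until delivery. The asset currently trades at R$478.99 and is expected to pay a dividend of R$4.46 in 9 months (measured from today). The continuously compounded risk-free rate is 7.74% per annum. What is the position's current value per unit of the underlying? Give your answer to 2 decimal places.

PV(remaining dividends) I = 4.46·e^(−0.0774·9/12) = 4.2085
Current forward F = (S − I)·e^(rT) = (478.99 − 4.2085)·e^(0.0774·15/12) = 474.7815 × 1.101585 = 523.0122
Value (long) = (F − K)·e^(−rT) = (523.0122 − 595.97) × 0.907783 = -66.2299
Short position value = −(long value) = R$66.23

R$66.23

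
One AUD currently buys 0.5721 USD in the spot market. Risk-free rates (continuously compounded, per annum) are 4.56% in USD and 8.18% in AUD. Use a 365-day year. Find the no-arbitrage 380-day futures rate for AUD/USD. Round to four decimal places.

F = S·e^((r_USD − r_AUD)T) = 0.5721 · e^((0.0456 − 0.0818) × 380/365)
= 0.5721 · e^-0.037688 = 0.5721 × 0.963013
F = 0.5509 USD per AUD

0.5509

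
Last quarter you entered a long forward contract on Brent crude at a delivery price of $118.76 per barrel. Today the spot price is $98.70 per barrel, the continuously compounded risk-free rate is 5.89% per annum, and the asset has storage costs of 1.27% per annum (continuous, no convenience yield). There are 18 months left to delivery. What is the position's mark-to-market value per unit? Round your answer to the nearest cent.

Current fair forward for the remaining 18 months: F = S·e^((r + u)·T), (r + u) = 0.0589 + 0.0127 = 0.0716
F = 98.70 · e^(0.0716 × 18/12) = 98.70 × 1.113380 = 109.8906
Value of long forward = (F − K)·e^(−rT) = (109.8906 − 118.76) · e^(−0.0589·18/12)
= -8.8694 × 0.915440 = -8.12

-$8.12 per barrel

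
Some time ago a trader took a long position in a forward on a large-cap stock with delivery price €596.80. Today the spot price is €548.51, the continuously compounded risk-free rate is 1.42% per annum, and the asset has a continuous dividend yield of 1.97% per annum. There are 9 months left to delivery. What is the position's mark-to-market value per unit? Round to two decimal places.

-€50.01

Current fair forward for the remaining 9 months: F = S·e^((r − q)·T), (r − q) = 0.0142 − 0.0197 = -0.0055
F = 548.51 · e^(-0.0055 × 9/12) = 548.51 × 0.995883 = 546.2518
Value of long forward = (F − K)·e^(−rT) = (546.2518 − 596.80) · e^(−0.0142·9/12)
= -50.5482 × 0.989407 = -50.01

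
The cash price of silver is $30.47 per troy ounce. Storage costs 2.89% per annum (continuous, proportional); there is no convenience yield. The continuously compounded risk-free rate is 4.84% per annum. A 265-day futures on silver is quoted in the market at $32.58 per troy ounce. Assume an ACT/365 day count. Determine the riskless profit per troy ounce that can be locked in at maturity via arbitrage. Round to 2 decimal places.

$0.35 per troy ounce

Fair futures: F* = S·e^(carry·T), with carry = (r + u) = 0.0484 + 0.0289 = 0.0773
F* = 30.47 · e^(0.0773 × 265/365) = 30.47 · e^0.056122 = 30.47 × 1.057727 = $32.2289
Market $32.58 > fair $32.2289: forward overpriced → cash-and-carry (buy spot, short the forward).
At maturity, profit = |F_mkt − F*| = |32.58 − 32.2289| = $0.35 per troy ounce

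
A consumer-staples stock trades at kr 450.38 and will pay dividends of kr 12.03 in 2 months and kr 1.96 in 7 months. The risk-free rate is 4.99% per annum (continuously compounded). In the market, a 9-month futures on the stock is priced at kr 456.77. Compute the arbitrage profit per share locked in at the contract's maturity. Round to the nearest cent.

kr 3.58 per share

PV(dividends) I = 12.03·e^(−0.0499·2/12) + 1.96·e^(−0.0499·7/12) = 13.8341
Fair futures F* = (S − I)·e^(rT) = (450.38 − 13.8341)·e^0.037425 = 436.5459 × 1.038134 = 453.1931
Market kr 456.77 > fair 453.1931: forward overpriced → cash-and-carry (borrow at r, buy the stock and collect the dividends, short the forward).
Profit at T = |F_mkt − F*| = |456.77 − 453.1931| = kr 3.58 per share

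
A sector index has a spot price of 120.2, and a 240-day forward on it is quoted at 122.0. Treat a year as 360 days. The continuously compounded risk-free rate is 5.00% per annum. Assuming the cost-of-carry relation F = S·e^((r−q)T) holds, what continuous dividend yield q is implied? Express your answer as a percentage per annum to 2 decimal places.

2.77%

From F = S·e^((r−q)T): (r − q) = ln(F/S)/T
ln(122.0/120.2) = ln(1.014975) = 0.014864
(r − q) = 0.014864 / (240/360) = 0.022296
q = r − ln(F/S)/T = 0.0500 − 0.022296 = 0.027704
q = 2.77%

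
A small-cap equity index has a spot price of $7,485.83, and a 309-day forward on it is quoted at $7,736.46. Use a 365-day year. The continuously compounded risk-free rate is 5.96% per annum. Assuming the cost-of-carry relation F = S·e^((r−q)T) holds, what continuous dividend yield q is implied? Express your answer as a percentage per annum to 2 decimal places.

2.07%

From F = S·e^((r−q)T): (r − q) = ln(F/S)/T
ln(7736.46/7485.83) = ln(1.033481) = 0.032933
(r − q) = 0.032933 / (309/365) = 0.038901
q = r − ln(F/S)/T = 0.0596 − 0.038901 = 0.020699
q = 2.07%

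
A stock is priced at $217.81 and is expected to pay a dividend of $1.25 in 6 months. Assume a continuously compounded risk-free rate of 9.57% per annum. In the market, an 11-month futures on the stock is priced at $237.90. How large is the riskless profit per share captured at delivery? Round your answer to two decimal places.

$1.42 per share

PV(dividends) I = 1.25·e^(−0.0957·6/12) = 1.1916
Fair futures F* = (S − I)·e^(rT) = (217.81 − 1.1916)·e^0.087725 = 216.6184 × 1.091688 = 236.4797
Market $237.90 > fair 236.4797: forward overpriced → cash-and-carry (borrow at r, buy the stock and collect the dividends, short the forward).
Profit at T = |F_mkt − F*| = |237.90 − 236.4797| = $1.42 per share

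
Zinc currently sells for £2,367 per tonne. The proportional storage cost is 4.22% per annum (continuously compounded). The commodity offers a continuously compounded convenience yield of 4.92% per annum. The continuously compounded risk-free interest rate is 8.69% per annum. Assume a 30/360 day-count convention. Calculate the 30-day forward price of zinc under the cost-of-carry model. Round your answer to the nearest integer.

Net carry = r + u − y = 0.0869 + 0.0422 − 0.0492 = 0.0799
F = S·e^((r+u−y)T) = 2367 · e^(0.0799 × 30/360) = 2367 · e^0.006658
= 2367 × 1.006680 = £2,383 per tonne

£2,383 per tonne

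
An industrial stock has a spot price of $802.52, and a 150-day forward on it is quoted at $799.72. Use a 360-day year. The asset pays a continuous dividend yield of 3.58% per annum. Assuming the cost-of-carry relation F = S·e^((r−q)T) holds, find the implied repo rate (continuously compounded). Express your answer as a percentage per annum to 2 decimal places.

From F = S·e^((r−q)T): (r − q) = ln(F/S)/T
ln(799.72/802.52) = ln(0.996511) = -0.003495
(r − q) = -0.003495 / (150/360) = -0.008388
r = ln(F/S)/T + q = -0.008388 + 0.0358 = 0.027412
r = 2.74%

2.74%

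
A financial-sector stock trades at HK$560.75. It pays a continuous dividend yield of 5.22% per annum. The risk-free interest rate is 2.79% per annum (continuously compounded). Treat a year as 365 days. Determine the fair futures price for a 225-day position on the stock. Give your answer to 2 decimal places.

F = S·e^((r − q)T) = 560.75 · e^((0.0279 − 0.0522) × 225/365)
= 560.75 · e^-0.014979 = 560.75 × 0.985133
F = HK$552.41

HK$552.41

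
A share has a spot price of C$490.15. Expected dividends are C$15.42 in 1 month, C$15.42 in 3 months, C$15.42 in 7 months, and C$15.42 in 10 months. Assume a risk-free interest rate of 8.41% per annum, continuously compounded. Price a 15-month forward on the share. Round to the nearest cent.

PV(dividends) I = 15.42·e^(−0.0841·1/12) + 15.42·e^(−0.0841·3/12) + 15.42·e^(−0.0841·7/12) + 15.42·e^(−0.0841·10/12)
I = 15.3123 + 15.0992 + 14.6818 + 14.3763 = 59.4696
F = (S − I)·e^(rT) = (490.15 − 59.4696) · e^(0.0841·15/12)
= 430.6804 · e^0.105125 = 430.6804 × 1.110849 = C$478.42

C$478.42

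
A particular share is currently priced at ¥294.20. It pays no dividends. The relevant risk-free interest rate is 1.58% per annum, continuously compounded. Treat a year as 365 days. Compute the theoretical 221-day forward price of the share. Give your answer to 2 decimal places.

F = S·e^(rT) = 294.20 · e^(0.0158 × 221/365)
= 294.20 · e^0.009567 = 294.20 × 1.009613
F = ¥297.03

¥297.03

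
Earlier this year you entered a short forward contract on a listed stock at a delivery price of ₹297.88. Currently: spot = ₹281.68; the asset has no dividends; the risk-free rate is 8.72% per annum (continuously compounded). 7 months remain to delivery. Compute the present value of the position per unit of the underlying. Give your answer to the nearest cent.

₹1.43

Current fair forward for the remaining 7 months: F = S·e^(r·T), r = 0.0872
F = 281.68 · e^(0.0872 × 7/12) = 281.68 × 1.052183 = 296.3789
Value of long forward = (F − K)·e^(−rT) = (296.3789 − 297.88) · e^(−0.0872·7/12)
= -1.5011 × 0.950405 = -1.43
Short position value = −(long value) = ₹1.43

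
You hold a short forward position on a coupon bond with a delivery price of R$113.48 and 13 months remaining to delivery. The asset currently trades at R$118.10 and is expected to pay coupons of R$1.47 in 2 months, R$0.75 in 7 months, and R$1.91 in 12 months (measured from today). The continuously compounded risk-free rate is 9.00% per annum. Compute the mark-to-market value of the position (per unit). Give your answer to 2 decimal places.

-R$11.26

PV(remaining coupons) I = 1.47·e^(−0.0900·2/12) + 0.75·e^(−0.0900·7/12) + 1.91·e^(−0.0900·12/12) = 3.9054
Current forward F = (S − I)·e^(rT) = (118.10 − 3.9054)·e^(0.0900·13/12) = 114.1946 × 1.102411 = 125.8894
Value (long) = (F − K)·e^(−rT) = (125.8894 − 113.48) × 0.907102 = 11.2566
Short position value = −(long value) = -R$11.26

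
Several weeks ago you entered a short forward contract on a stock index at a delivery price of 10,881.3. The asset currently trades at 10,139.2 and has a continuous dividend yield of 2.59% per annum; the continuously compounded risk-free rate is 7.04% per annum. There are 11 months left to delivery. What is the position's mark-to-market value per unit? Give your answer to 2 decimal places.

Current fair forward for the remaining 11 months: F = S·e^((r − q)·T), (r − q) = 0.0704 − 0.0259 = 0.0445
F = 10139.2 · e^(0.0445 × 11/12) = 10139.2 × 1.04163508 = 10561.3464
Value of long forward = (F − K)·e^(−rT) = (10561.3464 − 10881.3) · e^(−0.0704·11/12)
= -319.9536 × 0.93750486 = -299.96
Short position value = −(long value) = 299.96

299.96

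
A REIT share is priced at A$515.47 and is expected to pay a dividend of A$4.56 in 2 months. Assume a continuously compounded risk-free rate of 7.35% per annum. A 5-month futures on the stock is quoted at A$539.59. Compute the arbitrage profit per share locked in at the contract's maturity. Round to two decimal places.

A$12.73 per share

PV(dividends) I = 4.56·e^(−0.0735·2/12) = 4.5045
Fair futures F* = (S − I)·e^(rT) = (515.47 − 4.5045)·e^0.030625 = 510.9655 × 1.031099 = 526.8560
Market A$539.59 > fair 526.8560: forward overpriced → cash-and-carry (borrow at r, buy the stock and collect the dividends, short the forward).
Profit at T = |F_mkt − F*| = |539.59 − 526.8560| = A$12.73 per share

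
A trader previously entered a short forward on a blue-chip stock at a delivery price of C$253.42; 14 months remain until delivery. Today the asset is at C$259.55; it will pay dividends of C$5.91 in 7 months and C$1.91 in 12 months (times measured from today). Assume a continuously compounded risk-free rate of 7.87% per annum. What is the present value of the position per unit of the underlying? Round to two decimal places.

-C$20.95

PV(remaining dividends) I = 5.91·e^(−0.0787·7/12) + 1.91·e^(−0.0787·12/12) = 7.4103
Current forward F = (S − I)·e^(rT) = (259.55 − 7.4103)·e^(0.0787·14/12) = 252.1397 × 1.096164 = 276.3865
Value (long) = (F − K)·e^(−rT) = (276.3865 − 253.42) × 0.912272 = 20.9517
Short position value = −(long value) = -C$20.95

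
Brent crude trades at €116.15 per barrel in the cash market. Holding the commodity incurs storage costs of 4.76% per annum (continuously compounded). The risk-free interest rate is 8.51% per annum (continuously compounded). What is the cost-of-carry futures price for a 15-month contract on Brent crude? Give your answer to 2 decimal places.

€137.11 per barrel

Net carry = r + u − y = 0.0851 + 0.0476 − 0.0000 = 0.1327
F = S·e^((r+u−y)T) = 116.15 · e^(0.1327 × 15/12) = 116.15 · e^0.165875
= 116.15 × 1.180426 = €137.11 per barrel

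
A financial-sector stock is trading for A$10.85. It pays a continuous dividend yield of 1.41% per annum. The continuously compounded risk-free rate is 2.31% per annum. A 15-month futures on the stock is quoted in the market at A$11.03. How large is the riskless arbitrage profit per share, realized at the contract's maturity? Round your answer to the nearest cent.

A$0.06 per share

Fair futures: F* = S·e^(carry·T), with carry = (r − q) = 0.0231 − 0.0141 = 0.0090
F* = 10.85 · e^(0.0090 × 15/12) = 10.85 · e^0.011250 = 10.85 × 1.011314 = A$10.9728
Market A$11.03 > fair A$10.9728: forward overpriced → cash-and-carry (buy spot, short the forward).
At maturity, profit = |F_mkt − F*| = |11.03 − 10.9728| = A$0.06 per share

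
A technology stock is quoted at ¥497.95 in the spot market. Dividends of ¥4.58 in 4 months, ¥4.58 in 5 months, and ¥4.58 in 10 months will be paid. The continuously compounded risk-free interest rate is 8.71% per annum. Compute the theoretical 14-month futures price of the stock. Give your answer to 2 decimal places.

¥536.68

PV(dividends) I = 4.58·e^(−0.0871·4/12) + 4.58·e^(−0.0871·5/12) + 4.58·e^(−0.0871·10/12)
I = 4.4489 + 4.4168 + 4.2593 = 13.1250
F = (S − I)·e^(rT) = (497.95 − 13.1250) · e^(0.0871·14/12)
= 484.8250 · e^0.101617 = 484.8250 × 1.106959 = ¥536.68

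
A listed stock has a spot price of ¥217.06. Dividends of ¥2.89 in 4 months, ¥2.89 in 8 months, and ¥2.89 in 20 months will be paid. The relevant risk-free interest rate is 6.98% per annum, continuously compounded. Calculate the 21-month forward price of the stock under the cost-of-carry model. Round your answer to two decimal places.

¥236.05

PV(dividends) I = 2.89·e^(−0.0698·4/12) + 2.89·e^(−0.0698·8/12) + 2.89·e^(−0.0698·20/12)
I = 2.8235 + 2.7586 + 2.5726 = 8.1547
F = (S − I)·e^(rT) = (217.06 − 8.1547) · e^(0.0698·21/12)
= 208.9053 · e^0.122150 = 208.9053 × 1.129924 = ¥236.05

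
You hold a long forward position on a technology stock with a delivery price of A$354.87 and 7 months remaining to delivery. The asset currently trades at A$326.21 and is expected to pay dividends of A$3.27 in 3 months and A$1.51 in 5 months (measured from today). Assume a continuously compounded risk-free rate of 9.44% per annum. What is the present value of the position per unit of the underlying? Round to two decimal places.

PV(remaining dividends) I = 3.27·e^(−0.0944·3/12) + 1.51·e^(−0.0944·5/12) = 4.6455
Current forward F = (S − I)·e^(rT) = (326.21 − 4.6455)·e^(0.0944·7/12) = 321.5645 × 1.056611 = 339.7686
Value (long) = (F − K)·e^(−rT) = (339.7686 − 354.87) × 0.946422 = -14.2923
Value = -A$14.29

-A$14.29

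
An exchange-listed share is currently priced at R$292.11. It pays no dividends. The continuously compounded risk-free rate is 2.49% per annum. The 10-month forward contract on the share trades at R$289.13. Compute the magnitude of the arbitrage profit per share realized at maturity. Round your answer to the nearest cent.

Fair forward: F* = S·e^(carry·T), with carry = r = 0.0249
F* = 292.11 · e^(0.0249 × 10/12) = 292.11 · e^0.020750 = 292.11 × 1.020967 = R$298.2347
Market R$289.13 < fair R$298.2347: forward underpriced → reverse cash-and-carry (short spot, go long the forward).
At maturity, profit = |F_mkt − F*| = |289.13 − 298.2347| = R$9.10 per share

R$9.10 per share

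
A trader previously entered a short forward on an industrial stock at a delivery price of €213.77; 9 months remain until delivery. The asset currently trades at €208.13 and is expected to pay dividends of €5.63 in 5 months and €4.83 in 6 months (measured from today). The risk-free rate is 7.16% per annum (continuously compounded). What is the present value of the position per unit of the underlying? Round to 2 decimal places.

€4.59

PV(remaining dividends) I = 5.63·e^(−0.0716·5/12) + 4.83·e^(−0.0716·6/12) = 10.1247
Current forward F = (S − I)·e^(rT) = (208.13 − 10.1247)·e^(0.0716·9/12) = 198.0053 × 1.055168 = 208.9289
Value (long) = (F − K)·e^(−rT) = (208.9289 − 213.77) × 0.947716 = -4.5880
Short position value = −(long value) = €4.59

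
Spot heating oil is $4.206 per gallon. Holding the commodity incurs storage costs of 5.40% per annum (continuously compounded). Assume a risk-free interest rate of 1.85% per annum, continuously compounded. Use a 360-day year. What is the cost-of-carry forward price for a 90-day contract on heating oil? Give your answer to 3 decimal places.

Net carry = r + u − y = 0.0185 + 0.0540 − 0.0000 = 0.0725
F = S·e^((r+u−y)T) = 4.206 · e^(0.0725 × 90/360) = 4.206 · e^0.018125
= 4.206 × 1.018290 = $4.283 per gallon

$4.283 per gallon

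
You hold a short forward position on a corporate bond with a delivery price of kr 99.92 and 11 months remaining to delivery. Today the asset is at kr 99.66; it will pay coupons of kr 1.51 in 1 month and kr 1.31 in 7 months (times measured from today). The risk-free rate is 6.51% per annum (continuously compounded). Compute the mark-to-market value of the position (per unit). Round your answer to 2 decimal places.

PV(remaining coupons) I = 1.51·e^(−0.0651·1/12) + 1.31·e^(−0.0651·7/12) = 2.7630
Current forward F = (S − I)·e^(rT) = (99.66 − 2.7630)·e^(0.0651·11/12) = 96.8970 × 1.061492 = 102.8554
Value (long) = (F − K)·e^(−rT) = (102.8554 − 99.92) × 0.942071 = 2.7654
Short position value = −(long value) = -kr 2.77

-kr 2.77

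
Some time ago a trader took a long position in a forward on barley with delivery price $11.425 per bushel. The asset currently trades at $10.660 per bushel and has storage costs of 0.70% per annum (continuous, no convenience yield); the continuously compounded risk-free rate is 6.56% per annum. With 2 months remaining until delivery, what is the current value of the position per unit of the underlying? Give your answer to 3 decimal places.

-$0.628 per bushel

Current fair forward for the remaining 2 months: F = S·e^((r + u)·T), (r + u) = 0.0656 + 0.0070 = 0.0726
F = 10.660 · e^(0.0726 × 2/12) = 10.660 × 1.012174 = 10.7898
Value of long forward = (F − K)·e^(−rT) = (10.7898 − 11.425) · e^(−0.0656·2/12)
= -0.6352 × 0.989126 = -0.628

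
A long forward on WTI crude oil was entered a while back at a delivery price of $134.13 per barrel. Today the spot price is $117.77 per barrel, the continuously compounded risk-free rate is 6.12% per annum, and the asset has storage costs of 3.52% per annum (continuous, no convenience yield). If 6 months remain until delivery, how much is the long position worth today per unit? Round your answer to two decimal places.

-$10.23 per barrel

Current fair forward for the remaining 6 months: F = S·e^((r + u)·T), (r + u) = 0.0612 + 0.0352 = 0.0964
F = 117.77 · e^(0.0964 × 6/12) = 117.77 × 1.049381 = 123.5856
Value of long forward = (F − K)·e^(−rT) = (123.5856 − 134.13) · e^(−0.0612·6/12)
= -10.5444 × 0.969863 = -10.23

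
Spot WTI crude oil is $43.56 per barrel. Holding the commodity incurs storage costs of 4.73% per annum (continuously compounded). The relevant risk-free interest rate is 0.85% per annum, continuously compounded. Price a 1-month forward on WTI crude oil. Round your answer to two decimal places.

Net carry = r + u − y = 0.0085 + 0.0473 − 0.0000 = 0.0558
F = S·e^((r+u−y)T) = 43.56 · e^(0.0558 × 1/12) = 43.56 · e^0.004650
= 43.56 × 1.004661 = $43.76 per barrel

$43.76 per barrel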